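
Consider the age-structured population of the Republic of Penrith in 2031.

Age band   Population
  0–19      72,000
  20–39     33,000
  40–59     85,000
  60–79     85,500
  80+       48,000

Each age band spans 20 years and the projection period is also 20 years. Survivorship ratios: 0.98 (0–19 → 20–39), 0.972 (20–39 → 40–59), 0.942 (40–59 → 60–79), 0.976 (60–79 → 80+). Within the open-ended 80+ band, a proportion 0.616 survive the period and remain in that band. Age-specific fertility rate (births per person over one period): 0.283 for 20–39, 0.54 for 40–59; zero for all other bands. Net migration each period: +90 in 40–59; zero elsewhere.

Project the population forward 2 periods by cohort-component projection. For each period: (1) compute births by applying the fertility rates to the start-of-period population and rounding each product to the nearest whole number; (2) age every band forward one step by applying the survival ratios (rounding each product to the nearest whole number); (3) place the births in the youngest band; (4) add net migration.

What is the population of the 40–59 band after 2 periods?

68674

[period 1]
Births: 33000 * 0.283 = 9339  |  85000 * 0.54 = 45900 — total 55239
20–39: 72000 * 0.98 = 70560
40–59: 33000 * 0.972 = 32076
60–79: 85000 * 0.942 = 80070
80+: 85500 * 0.976 + 48000 * 0.616 = 83448 + 29568 = 113016
Net migration: 40–59 + 90 → 32166
Giving 55239 / 70560 / 32166 / 80070 / 113016.
[period 2]
Births: 70560 * 0.283 = 19968  |  32166 * 0.54 = 17370 — total 37338
20–39: 55239 * 0.98 = 54134
40–59: 70560 * 0.972 = 68584
60–79: 32166 * 0.942 = 30300
80+: 80070 * 0.976 + 113016 * 0.616 = 78148 + 69618 = 147766
Net migration: 40–59 + 90 → 68674
Giving 37338 / 54134 / 68674 / 30300 / 147766.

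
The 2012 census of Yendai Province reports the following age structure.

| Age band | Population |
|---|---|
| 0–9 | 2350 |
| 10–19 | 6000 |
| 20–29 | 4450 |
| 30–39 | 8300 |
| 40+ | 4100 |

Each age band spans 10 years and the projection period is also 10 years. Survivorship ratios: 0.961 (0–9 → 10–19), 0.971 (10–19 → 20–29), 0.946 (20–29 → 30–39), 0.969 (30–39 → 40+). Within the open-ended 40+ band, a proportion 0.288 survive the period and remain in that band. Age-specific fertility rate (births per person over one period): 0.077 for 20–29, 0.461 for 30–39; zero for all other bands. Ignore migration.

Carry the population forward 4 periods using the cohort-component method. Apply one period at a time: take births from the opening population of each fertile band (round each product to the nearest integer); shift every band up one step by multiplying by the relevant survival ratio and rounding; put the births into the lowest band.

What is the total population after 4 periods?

13879

Call the bands 1 to 5, youngest first.
Period 1:
Births: 4450 * 0.077 = 343 ; 8300 * 0.461 = 3826 → total 4169
Band 2: 2350 * 0.961 = 2258
Band 3: 6000 * 0.971 = 5826
Band 4: 4450 * 0.946 = 4210
Band 5: 8300 * 0.969 + 4100 * 0.288 = 8043 + 1181 = 9224
→ [4169, 2258, 5826, 4210, 9224]
Period 2:
Births: 5826 * 0.077 = 449 ; 4210 * 0.461 = 1941 → total 2390
Band 2: 4169 * 0.961 = 4006
Band 3: 2258 * 0.971 = 2193
Band 4: 5826 * 0.946 = 5511
Band 5: 4210 * 0.969 + 9224 * 0.288 = 4079 + 2657 = 6736
→ [2390, 4006, 2193, 5511, 6736]
Period 3:
Births: 2193 * 0.077 = 169 ; 5511 * 0.461 = 2541 → total 2710
Band 2: 2390 * 0.961 = 2297
Band 3: 4006 * 0.971 = 3890
Band 4: 2193 * 0.946 = 2075
Band 5: 5511 * 0.969 + 6736 * 0.288 = 5340 + 1940 = 7280
→ [2710, 2297, 3890, 2075, 7280]
Period 4:
Births: 3890 * 0.077 = 300 ; 2075 * 0.461 = 957 → total 1257
Band 2: 2710 * 0.961 = 2604
Band 3: 2297 * 0.971 = 2230
Band 4: 3890 * 0.946 = 3680
Band 5: 2075 * 0.969 + 7280 * 0.288 = 2011 + 2097 = 4108
→ [1257, 2604, 2230, 3680, 4108]
Total after period 4: 1257 + 2604 + 2230 + 3680 + 4108 = 13879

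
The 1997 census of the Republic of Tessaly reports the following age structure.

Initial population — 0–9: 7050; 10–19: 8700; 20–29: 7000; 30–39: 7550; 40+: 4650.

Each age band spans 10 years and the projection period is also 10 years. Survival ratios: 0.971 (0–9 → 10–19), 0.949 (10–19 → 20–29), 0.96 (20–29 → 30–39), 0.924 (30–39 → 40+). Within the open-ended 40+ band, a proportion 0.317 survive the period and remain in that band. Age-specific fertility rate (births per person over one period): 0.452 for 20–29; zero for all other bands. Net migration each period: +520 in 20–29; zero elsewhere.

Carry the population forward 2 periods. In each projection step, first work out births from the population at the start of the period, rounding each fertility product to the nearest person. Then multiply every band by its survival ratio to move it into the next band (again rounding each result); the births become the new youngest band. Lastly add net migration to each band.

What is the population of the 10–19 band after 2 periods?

— Period 1 —
Births: 7000 × 0.452 = 3164
10–19: 7050 × 0.971 = 6846
20–29: 8700 × 0.949 = 8256
30–39: 7000 × 0.96 = 6720
40+: 7550 × 0.924 + 4650 × 0.317 = 6976 + 1474 = 8450
Net migration: 20–29 + 520 → 8776
Giving 3164 / 6846 / 8776 / 6720 / 8450.
— Period 2 —
Births: 8776 × 0.452 = 3967
10–19: 3164 × 0.971 = 3072
20–29: 6846 × 0.949 = 6497
30–39: 8776 × 0.96 = 8425
40+: 6720 × 0.924 + 8450 × 0.317 = 6209 + 2679 = 8888
Net migration: 20–29 + 520 → 7017
Giving 3967 / 3072 / 7017 / 8425 / 8888.

3072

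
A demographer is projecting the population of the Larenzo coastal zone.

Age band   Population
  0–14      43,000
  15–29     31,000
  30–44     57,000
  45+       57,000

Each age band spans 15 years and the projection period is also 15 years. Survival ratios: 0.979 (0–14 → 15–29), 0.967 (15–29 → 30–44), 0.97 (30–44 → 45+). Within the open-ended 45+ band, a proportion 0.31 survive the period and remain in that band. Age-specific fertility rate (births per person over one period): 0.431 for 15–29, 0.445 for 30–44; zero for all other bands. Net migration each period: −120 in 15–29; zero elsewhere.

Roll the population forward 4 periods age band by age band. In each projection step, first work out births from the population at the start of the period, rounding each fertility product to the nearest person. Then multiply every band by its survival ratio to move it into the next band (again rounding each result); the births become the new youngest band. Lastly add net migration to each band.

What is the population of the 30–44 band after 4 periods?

29640

Numbering the bands 1..4 from youngest to oldest:
Period 1.
Births: 31000 * 0.431 = 13361, 57000 * 0.445 = 25365 → total 38726
Band 2: 43000 * 0.979 = 42097
Band 3: 31000 * 0.967 = 29977
Band 4: 57000 * 0.97 + 57000 * 0.31 = 55290 + 17670 = 72960
Net migration: Band 2 − 120 → 41977
→ [38726, 41977, 29977, 72960]
Period 2.
Births: 41977 * 0.431 = 18092, 29977 * 0.445 = 13340 → total 31432
Band 2: 38726 * 0.979 = 37913
Band 3: 41977 * 0.967 = 40592
Band 4: 29977 * 0.97 + 72960 * 0.31 = 29078 + 22618 = 51696
Net migration: Band 2 − 120 → 37793
→ [31432, 37793, 40592, 51696]
Period 3.
Births: 37793 * 0.431 = 16289, 40592 * 0.445 = 18063 → total 34352
Band 2: 31432 * 0.979 = 30772
Band 3: 37793 * 0.967 = 36546
Band 4: 40592 * 0.97 + 51696 * 0.31 = 39374 + 16026 = 55400
Net migration: Band 2 − 120 → 30652
→ [34352, 30652, 36546, 55400]
Period 4.
Births: 30652 * 0.431 = 13211, 36546 * 0.445 = 16263 → total 29474
Band 2: 34352 * 0.979 = 33631
Band 3: 30652 * 0.967 = 29640
Band 4: 36546 * 0.97 + 55400 * 0.31 = 35450 + 17174 = 52624
Net migration: Band 2 − 120 → 33511
→ [29474, 33511, 29640, 52624]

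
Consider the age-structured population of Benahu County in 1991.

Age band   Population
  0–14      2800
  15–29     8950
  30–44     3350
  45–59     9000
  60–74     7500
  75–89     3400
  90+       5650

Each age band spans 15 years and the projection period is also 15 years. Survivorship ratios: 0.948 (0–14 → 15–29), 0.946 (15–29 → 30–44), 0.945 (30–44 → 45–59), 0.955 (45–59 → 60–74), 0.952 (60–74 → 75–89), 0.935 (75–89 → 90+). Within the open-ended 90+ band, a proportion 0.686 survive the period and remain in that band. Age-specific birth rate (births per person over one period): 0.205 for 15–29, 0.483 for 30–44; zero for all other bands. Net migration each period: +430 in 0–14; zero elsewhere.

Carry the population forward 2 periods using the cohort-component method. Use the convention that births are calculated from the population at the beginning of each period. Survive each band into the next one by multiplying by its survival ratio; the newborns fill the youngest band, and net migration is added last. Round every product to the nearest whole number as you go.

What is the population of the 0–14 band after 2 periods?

Call the groups 1 to 7, youngest first.
After projecting period 1:
Births: 8950 × 0.205 = 1835 ; 3350 × 0.483 = 1618 — total 3453
Group 2: 2800 × 0.948 = 2654
Group 3: 8950 × 0.946 = 8467
Group 4: 3350 × 0.945 = 3166
Group 5: 9000 × 0.955 = 8595
Group 6: 7500 × 0.952 = 7140
Group 7: 3400 × 0.935 + 5650 × 0.686 = 3179 + 3876 = 7055
Net migration: Group 1 + 430 → 3883
End of period: [3883, 2654, 8467, 3166, 8595, 7140, 7055]
After projecting period 2:
Births: 2654 × 0.205 = 544 ; 8467 × 0.483 = 4090 — total 4634
Group 2: 3883 × 0.948 = 3681
Group 3: 2654 × 0.946 = 2511
Group 4: 8467 × 0.945 = 8001
Group 5: 3166 × 0.955 = 3024
Group 6: 8595 × 0.952 = 8182
Group 7: 7140 × 0.935 + 7055 × 0.686 = 6676 + 4840 = 11516
Net migration: Group 1 + 430 → 5064
End of period: [5064, 3681, 2511, 8001, 3024, 8182, 11516]

5064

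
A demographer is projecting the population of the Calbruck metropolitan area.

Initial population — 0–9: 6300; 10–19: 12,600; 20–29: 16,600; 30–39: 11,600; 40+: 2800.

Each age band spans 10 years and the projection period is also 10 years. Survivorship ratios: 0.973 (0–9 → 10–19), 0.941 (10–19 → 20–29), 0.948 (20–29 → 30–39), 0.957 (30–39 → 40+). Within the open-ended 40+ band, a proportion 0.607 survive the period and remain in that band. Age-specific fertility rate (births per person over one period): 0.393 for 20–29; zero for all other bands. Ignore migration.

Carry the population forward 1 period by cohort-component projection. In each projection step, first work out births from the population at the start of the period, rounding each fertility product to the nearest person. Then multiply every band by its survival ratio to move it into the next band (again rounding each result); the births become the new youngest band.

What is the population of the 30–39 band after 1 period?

15737

Period 1.
Births: 16600 * 0.393 = 6524
10–19: 6300 * 0.973 = 6130
20–29: 12600 * 0.941 = 11857
30–39: 16600 * 0.948 = 15737
40+: 11600 * 0.957 + 2800 * 0.607 = 11101 + 1700 = 12801
→ [6524, 6130, 11857, 15737, 12801]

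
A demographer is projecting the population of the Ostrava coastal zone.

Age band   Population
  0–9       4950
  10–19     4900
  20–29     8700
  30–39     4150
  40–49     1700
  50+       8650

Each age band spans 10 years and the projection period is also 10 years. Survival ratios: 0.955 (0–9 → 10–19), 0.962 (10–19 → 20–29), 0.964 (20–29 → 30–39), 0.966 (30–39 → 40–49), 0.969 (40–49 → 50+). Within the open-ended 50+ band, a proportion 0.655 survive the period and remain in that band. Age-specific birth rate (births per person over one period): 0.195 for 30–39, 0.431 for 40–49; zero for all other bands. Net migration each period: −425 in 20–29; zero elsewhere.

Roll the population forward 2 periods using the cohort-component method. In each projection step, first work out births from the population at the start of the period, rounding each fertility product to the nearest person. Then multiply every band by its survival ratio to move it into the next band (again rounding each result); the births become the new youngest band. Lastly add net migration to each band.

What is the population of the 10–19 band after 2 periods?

Period 1.
Births: 4150 × 0.195 = 809 ; 1700 × 0.431 = 733 → 1542
10–19: 4950 × 0.955 = 4727
20–29: 4900 × 0.962 = 4714
30–39: 8700 × 0.964 = 8387
40–49: 4150 × 0.966 = 4009
50+: 1700 × 0.969 + 8650 × 0.655 = 1647 + 5666 = 7313
Net migration: 20–29 − 425 → 4289
End of period: [1542, 4727, 4289, 8387, 4009, 7313]
Period 2.
Births: 8387 × 0.195 = 1635 ; 4009 × 0.431 = 1728 → 3363
10–19: 1542 × 0.955 = 1473
20–29: 4727 × 0.962 = 4547
30–39: 4289 × 0.964 = 4135
40–49: 8387 × 0.966 = 8102
50+: 4009 × 0.969 + 7313 × 0.655 = 3885 + 4790 = 8675
Net migration: 20–29 − 425 → 4122
End of period: [3363, 1473, 4122, 4135, 8102, 8675]

1473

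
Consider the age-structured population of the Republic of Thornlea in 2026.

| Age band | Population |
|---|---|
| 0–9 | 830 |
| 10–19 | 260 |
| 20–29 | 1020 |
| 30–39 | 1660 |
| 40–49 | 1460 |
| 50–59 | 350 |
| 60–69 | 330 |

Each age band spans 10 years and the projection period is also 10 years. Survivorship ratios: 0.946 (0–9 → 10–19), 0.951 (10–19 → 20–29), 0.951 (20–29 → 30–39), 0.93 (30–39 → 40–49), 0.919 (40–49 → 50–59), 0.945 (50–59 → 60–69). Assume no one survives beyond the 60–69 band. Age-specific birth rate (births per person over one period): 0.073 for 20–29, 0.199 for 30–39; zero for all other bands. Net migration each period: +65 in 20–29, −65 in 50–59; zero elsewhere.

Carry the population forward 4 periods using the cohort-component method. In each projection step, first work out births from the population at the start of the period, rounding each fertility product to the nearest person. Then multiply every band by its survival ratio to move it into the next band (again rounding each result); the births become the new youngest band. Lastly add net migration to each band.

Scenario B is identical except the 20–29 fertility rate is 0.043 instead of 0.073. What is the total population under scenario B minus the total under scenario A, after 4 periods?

Period 1.
Births: 1020 × 0.073 = 74 ; 1660 × 0.199 = 330 → total 404
10–19: 830 × 0.946 = 785
20–29: 260 × 0.951 = 247
30–39: 1020 × 0.951 = 970
40–49: 1660 × 0.93 = 1544
50–59: 1460 × 0.919 = 1342
60–69: 350 × 0.945 = 331
Net migration: 20–29 + 65 → 312; 50–59 − 65 → 1277
End of period: [404, 785, 312, 970, 1544, 1277, 331]
Period 2.
Births: 312 × 0.073 = 23 ; 970 × 0.199 = 193 → total 216
10–19: 404 × 0.946 = 382
20–29: 785 × 0.951 = 747
30–39: 312 × 0.951 = 297
40–49: 970 × 0.93 = 902
50–59: 1544 × 0.919 = 1419
60–69: 1277 × 0.945 = 1207
Net migration: 20–29 + 65 → 812; 50–59 − 65 → 1354
End of period: [216, 382, 812, 297, 902, 1354, 1207]
Period 3.
Births: 812 × 0.073 = 59 ; 297 × 0.199 = 59 → total 118
10–19: 216 × 0.946 = 204
20–29: 382 × 0.951 = 363
30–39: 812 × 0.951 = 772
40–49: 297 × 0.93 = 276
50–59: 902 × 0.919 = 829
60–69: 1354 × 0.945 = 1280
Net migration: 20–29 + 65 → 428; 50–59 − 65 → 764
End of period: [118, 204, 428, 772, 276, 764, 1280]
Period 4.
Births: 428 × 0.073 = 31 ; 772 × 0.199 = 154 → total 185
10–19: 118 × 0.946 = 112
20–29: 204 × 0.951 = 194
30–39: 428 × 0.951 = 407
40–49: 772 × 0.93 = 718
50–59: 276 × 0.919 = 254
60–69: 764 × 0.945 = 722
Net migration: 20–29 + 65 → 259; 50–59 − 65 → 189
End of period: [185, 112, 259, 407, 718, 189, 722]
Scenario A total after 4 periods: 2592
Scenario B projection —
Period 1.
Births: 1020 × 0.043 = 44 ; 1660 × 0.199 = 330 → total 374
10–19: 830 × 0.946 = 785
20–29: 260 × 0.951 = 247
30–39: 1020 × 0.951 = 970
40–49: 1660 × 0.93 = 1544
50–59: 1460 × 0.919 = 1342
60–69: 350 × 0.945 = 331
Net migration: 20–29 + 65 → 312; 50–59 − 65 → 1277
End of period: [374, 785, 312, 970, 1544, 1277, 331]
Period 2.
Births: 312 × 0.043 = 13 ; 970 × 0.199 = 193 → total 206
10–19: 374 × 0.946 = 354
20–29: 785 × 0.951 = 747
30–39: 312 × 0.951 = 297
40–49: 970 × 0.93 = 902
50–59: 1544 × 0.919 = 1419
60–69: 1277 × 0.945 = 1207
Net migration: 20–29 + 65 → 812; 50–59 − 65 → 1354
End of period: [206, 354, 812, 297, 902, 1354, 1207]
Period 3.
Births: 812 × 0.043 = 35 ; 297 × 0.199 = 59 → total 94
10–19: 206 × 0.946 = 195
20–29: 354 × 0.951 = 337
30–39: 812 × 0.951 = 772
40–49: 297 × 0.93 = 276
50–59: 902 × 0.919 = 829
60–69: 1354 × 0.945 = 1280
Net migration: 20–29 + 65 → 402; 50–59 − 65 → 764
End of period: [94, 195, 402, 772, 276, 764, 1280]
Period 4.
Births: 402 × 0.043 = 17 ; 772 × 0.199 = 154 → total 171
10–19: 94 × 0.946 = 89
20–29: 195 × 0.951 = 185
30–39: 402 × 0.951 = 382
40–49: 772 × 0.93 = 718
50–59: 276 × 0.919 = 254
60–69: 764 × 0.945 = 722
Net migration: 20–29 + 65 → 250; 50–59 − 65 → 189
End of period: [171, 89, 250, 382, 718, 189, 722]
Scenario B total after 4 periods: 2521
Difference B − A = 2521 − 2592 = -71

-71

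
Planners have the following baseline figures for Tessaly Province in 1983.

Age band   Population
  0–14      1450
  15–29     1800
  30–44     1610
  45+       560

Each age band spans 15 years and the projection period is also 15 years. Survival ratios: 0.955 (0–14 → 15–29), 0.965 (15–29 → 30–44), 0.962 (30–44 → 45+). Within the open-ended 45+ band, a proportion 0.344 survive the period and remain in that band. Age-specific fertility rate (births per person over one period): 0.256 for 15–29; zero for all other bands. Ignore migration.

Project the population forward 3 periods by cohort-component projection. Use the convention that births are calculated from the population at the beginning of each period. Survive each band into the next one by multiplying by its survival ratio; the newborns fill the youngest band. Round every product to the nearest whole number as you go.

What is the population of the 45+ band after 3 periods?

2067

Period 1.
Births: 1800 × 0.256 = 461
15–29: 1450 × 0.955 = 1385
30–44: 1800 × 0.965 = 1737
45+: 1610 × 0.962 + 560 × 0.344 = 1549 + 193 = 1742
Giving 461 / 1385 / 1737 / 1742.
Period 2.
Births: 1385 × 0.256 = 355
15–29: 461 × 0.955 = 440
30–44: 1385 × 0.965 = 1337
45+: 1737 × 0.962 + 1742 × 0.344 = 1671 + 599 = 2270
Giving 355 / 440 / 1337 / 2270.
Period 3.
Births: 440 × 0.256 = 113
15–29: 355 × 0.955 = 339
30–44: 440 × 0.965 = 425
45+: 1337 × 0.962 + 2270 × 0.344 = 1286 + 781 = 2067
Giving 113 / 339 / 425 / 2067.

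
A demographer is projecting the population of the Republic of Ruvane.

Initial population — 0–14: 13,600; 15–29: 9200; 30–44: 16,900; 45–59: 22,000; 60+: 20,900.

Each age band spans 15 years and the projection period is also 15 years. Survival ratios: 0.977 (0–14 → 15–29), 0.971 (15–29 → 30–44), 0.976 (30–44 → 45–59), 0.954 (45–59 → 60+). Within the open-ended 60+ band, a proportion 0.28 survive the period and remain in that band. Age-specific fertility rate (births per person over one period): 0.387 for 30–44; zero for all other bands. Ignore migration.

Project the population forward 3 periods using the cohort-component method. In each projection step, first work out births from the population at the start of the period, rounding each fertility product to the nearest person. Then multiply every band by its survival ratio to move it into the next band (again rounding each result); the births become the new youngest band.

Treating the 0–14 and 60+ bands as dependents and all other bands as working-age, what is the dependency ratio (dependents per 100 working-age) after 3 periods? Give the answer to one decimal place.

89.4

After projecting period 1:
Births: 16900 × 0.387 = 6540
15–29: 13600 × 0.977 = 13287
30–44: 9200 × 0.971 = 8933
45–59: 16900 × 0.976 = 16494
60+: 22000 × 0.954 + 20900 × 0.28 = 20988 + 5852 = 26840
→ [6540, 13287, 8933, 16494, 26840]
After projecting period 2:
Births: 8933 × 0.387 = 3457
15–29: 6540 × 0.977 = 6390
30–44: 13287 × 0.971 = 12902
45–59: 8933 × 0.976 = 8719
60+: 16494 × 0.954 + 26840 × 0.28 = 15735 + 7515 = 23250
→ [3457, 6390, 12902, 8719, 23250]
After projecting period 3:
Births: 12902 × 0.387 = 4993
15–29: 3457 × 0.977 = 3377
30–44: 6390 × 0.971 = 6205
45–59: 12902 × 0.976 = 12592
60+: 8719 × 0.954 + 23250 × 0.28 = 8318 + 6510 = 14828
→ [4993, 3377, 6205, 12592, 14828]
Dependents (band 0–14 + band 60+) = 4993 + 14828 = 19821; working-age = 22174; ratio = 19821/22174 × 100 = 89.4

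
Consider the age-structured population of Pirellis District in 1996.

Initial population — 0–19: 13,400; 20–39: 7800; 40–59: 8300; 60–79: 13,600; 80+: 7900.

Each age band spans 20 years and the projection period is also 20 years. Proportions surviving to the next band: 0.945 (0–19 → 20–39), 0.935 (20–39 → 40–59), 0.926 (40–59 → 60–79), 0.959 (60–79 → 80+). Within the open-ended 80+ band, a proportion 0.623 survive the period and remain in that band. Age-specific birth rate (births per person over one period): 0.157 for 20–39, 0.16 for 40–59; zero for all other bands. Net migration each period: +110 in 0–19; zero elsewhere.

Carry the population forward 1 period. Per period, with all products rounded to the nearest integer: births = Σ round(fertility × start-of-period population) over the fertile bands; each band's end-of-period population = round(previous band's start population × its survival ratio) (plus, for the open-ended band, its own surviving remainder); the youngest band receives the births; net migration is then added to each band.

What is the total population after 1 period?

— Period 1 —
Births: 7800 × 0.157 = 1225  |  8300 × 0.16 = 1328 — total 2553
20–39: 13400 × 0.945 = 12663
40–59: 7800 × 0.935 = 7293
60–79: 8300 × 0.926 = 7686
80+: 13600 × 0.959 + 7900 × 0.623 = 13042 + 4922 = 17964
Net migration: 0–19 + 110 → 2663
Population now: 0–19=2663, 20–39=12663, 40–59=7293, 60–79=7686, 80+=17964
Total after period 1: 2663 + 12663 + 7293 + 7686 + 17964 = 48269

48269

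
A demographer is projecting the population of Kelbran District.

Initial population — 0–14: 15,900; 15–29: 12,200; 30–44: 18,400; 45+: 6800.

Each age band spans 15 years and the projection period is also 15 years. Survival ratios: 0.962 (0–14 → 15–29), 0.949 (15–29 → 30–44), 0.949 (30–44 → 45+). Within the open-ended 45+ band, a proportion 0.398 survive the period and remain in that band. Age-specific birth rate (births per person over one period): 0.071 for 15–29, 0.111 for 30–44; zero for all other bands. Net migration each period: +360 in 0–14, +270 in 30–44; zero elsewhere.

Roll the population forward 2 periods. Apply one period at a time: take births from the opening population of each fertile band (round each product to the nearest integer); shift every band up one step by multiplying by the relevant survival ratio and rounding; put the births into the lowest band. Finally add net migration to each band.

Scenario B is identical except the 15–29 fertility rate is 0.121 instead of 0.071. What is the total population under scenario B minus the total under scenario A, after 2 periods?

(Bands numbered youngest = 1 to oldest = 4.)
Period 1.
Births: 12200 × 0.071 = 866  |  18400 × 0.111 = 2042 — total 2908
Band 2: 15900 × 0.962 = 15296
Band 3: 12200 × 0.949 = 11578
Band 4: 18400 × 0.949 + 6800 × 0.398 = 17462 + 2706 = 20168
Net migration: Band 1 + 360 → 3268; Band 3 + 270 → 11848
→ [3268, 15296, 11848, 20168]
Period 2.
Births: 15296 × 0.071 = 1086  |  11848 × 0.111 = 1315 — total 2401
Band 2: 3268 × 0.962 = 3144
Band 3: 15296 × 0.949 = 14516
Band 4: 11848 × 0.949 + 20168 × 0.398 = 11244 + 8027 = 19271
Net migration: Band 1 + 360 → 2761; Band 3 + 270 → 14786
→ [2761, 3144, 14786, 19271]
Scenario A total after 2 periods: 39962
Scenario B projection —
Period 1.
Births: 12200 × 0.121 = 1476  |  18400 × 0.111 = 2042 — total 3518
Band 2: 15900 × 0.962 = 15296
Band 3: 12200 × 0.949 = 11578
Band 4: 18400 × 0.949 + 6800 × 0.398 = 17462 + 2706 = 20168
Net migration: Band 1 + 360 → 3878; Band 3 + 270 → 11848
→ [3878, 15296, 11848, 20168]
Period 2.
Births: 15296 × 0.121 = 1851  |  11848 × 0.111 = 1315 — total 3166
Band 2: 3878 × 0.962 = 3731
Band 3: 15296 × 0.949 = 14516
Band 4: 11848 × 0.949 + 20168 × 0.398 = 11244 + 8027 = 19271
Net migration: Band 1 + 360 → 3526; Band 3 + 270 → 14786
→ [3526, 3731, 14786, 19271]
Scenario B total after 2 periods: 41314
Difference B − A = 41314 − 39962 = 1352

1352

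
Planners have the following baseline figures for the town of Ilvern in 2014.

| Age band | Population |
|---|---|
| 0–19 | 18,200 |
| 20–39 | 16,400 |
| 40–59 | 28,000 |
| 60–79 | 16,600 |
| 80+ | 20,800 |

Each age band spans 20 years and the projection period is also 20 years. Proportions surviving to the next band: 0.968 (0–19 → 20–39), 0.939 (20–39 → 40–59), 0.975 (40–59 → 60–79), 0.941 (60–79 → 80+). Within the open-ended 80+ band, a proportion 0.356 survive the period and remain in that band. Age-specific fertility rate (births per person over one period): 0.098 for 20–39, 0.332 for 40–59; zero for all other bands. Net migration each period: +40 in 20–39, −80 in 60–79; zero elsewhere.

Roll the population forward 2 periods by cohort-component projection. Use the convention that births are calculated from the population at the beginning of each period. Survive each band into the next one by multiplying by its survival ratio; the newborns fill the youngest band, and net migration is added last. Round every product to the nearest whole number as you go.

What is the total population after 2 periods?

82764

Period 1:
Births: 16400 * 0.098 = 1607 ; 28000 * 0.332 = 9296 ⇒ total 10903
20–39: 18200 * 0.968 = 17618
40–59: 16400 * 0.939 = 15400
60–79: 28000 * 0.975 = 27300
80+: 16600 * 0.941 + 20800 * 0.356 = 15621 + 7405 = 23026
Net migration: 20–39 + 40 → 17658; 60–79 − 80 → 27220
Population now: 0–19=10903, 20–39=17658, 40–59=15400, 60–79=27220, 80+=23026
Period 2:
Births: 17658 * 0.098 = 1730 ; 15400 * 0.332 = 5113 ⇒ total 6843
20–39: 10903 * 0.968 = 10554
40–59: 17658 * 0.939 = 16581
60–79: 15400 * 0.975 = 15015
80+: 27220 * 0.941 + 23026 * 0.356 = 25614 + 8197 = 33811
Net migration: 20–39 + 40 → 10594; 60–79 − 80 → 14935
Population now: 0–19=6843, 20–39=10594, 40–59=16581, 60–79=14935, 80+=33811
Total after period 2: 6843 + 10594 + 16581 + 14935 + 33811 = 82764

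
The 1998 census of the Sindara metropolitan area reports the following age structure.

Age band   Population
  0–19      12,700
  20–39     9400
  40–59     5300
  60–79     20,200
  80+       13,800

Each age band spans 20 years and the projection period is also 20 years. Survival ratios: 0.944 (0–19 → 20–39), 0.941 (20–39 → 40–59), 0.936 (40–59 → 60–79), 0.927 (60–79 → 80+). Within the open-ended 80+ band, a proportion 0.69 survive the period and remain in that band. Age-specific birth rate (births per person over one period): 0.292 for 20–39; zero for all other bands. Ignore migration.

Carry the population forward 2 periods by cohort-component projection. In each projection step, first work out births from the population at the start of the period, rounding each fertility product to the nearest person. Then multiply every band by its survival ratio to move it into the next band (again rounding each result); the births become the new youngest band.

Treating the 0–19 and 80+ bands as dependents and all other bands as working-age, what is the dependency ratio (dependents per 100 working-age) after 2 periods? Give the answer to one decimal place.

124.5

(Groups numbered youngest = 1 to oldest = 5.)
After projecting period 1:
Births: 9400 * 0.292 = 2745
Group 2: 12700 * 0.944 = 11989
Group 3: 9400 * 0.941 = 8845
Group 4: 5300 * 0.936 = 4961
Group 5: 20200 * 0.927 + 13800 * 0.69 = 18725 + 9522 = 28247
→ [2745, 11989, 8845, 4961, 28247]
After projecting period 2:
Births: 11989 * 0.292 = 3501
Group 2: 2745 * 0.944 = 2591
Group 3: 11989 * 0.941 = 11282
Group 4: 8845 * 0.936 = 8279
Group 5: 4961 * 0.927 + 28247 * 0.69 = 4599 + 19490 = 24089
→ [3501, 2591, 11282, 8279, 24089]
Dependents (band 0–19 + band 80+) = 3501 + 24089 = 27590; working-age = 22152; ratio = 27590/22152 × 100 = 124.5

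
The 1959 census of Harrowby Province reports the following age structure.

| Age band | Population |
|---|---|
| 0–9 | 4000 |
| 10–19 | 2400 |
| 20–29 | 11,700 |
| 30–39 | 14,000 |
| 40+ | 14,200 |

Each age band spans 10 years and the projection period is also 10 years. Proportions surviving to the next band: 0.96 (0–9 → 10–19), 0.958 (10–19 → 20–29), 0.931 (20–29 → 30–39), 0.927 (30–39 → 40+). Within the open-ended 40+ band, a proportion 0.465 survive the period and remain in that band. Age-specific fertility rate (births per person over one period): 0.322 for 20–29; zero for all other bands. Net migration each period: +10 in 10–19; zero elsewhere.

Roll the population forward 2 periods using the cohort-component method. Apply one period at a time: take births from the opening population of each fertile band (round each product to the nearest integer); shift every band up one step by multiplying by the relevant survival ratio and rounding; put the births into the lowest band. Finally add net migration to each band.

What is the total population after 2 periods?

Period 1:
Births: 11700 * 0.322 = 3767
10–19: 4000 * 0.96 = 3840
20–29: 2400 * 0.958 = 2299
30–39: 11700 * 0.931 = 10893
40+: 14000 * 0.927 + 14200 * 0.465 = 12978 + 6603 = 19581
Net migration: 10–19 + 10 → 3850
Population now: 0–9=3767, 10–19=3850, 20–29=2299, 30–39=10893, 40+=19581
Period 2:
Births: 2299 * 0.322 = 740
10–19: 3767 * 0.96 = 3616
20–29: 3850 * 0.958 = 3688
30–39: 2299 * 0.931 = 2140
40+: 10893 * 0.927 + 19581 * 0.465 = 10098 + 9105 = 19203
Net migration: 10–19 + 10 → 3626
Population now: 0–9=740, 10–19=3626, 20–29=3688, 30–39=2140, 40+=19203
Total after period 2: 740 + 3626 + 3688 + 2140 + 19203 = 29397

29397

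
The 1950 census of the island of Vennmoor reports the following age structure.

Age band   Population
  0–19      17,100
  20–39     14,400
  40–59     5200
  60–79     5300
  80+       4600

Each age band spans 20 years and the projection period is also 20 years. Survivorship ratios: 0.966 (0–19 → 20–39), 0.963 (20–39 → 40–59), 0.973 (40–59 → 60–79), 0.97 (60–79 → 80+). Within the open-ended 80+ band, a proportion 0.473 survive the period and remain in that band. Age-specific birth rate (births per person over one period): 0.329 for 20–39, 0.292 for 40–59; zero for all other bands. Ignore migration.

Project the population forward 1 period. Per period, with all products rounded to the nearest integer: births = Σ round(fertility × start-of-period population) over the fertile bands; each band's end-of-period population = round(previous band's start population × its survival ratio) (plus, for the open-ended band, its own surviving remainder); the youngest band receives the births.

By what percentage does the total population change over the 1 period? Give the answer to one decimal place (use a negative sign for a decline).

5.2

— Period 1 —
Births: 14400 × 0.329 = 4738  |  5200 × 0.292 = 1518 → 6256
20–39: 17100 × 0.966 = 16519
40–59: 14400 × 0.963 = 13867
60–79: 5200 × 0.973 = 5060
80+: 5300 × 0.97 + 4600 × 0.473 = 5141 + 2176 = 7317
→ [6256, 16519, 13867, 5060, 7317]
Total: 46600 → 49019; change = 2419; percentage change = 5.2%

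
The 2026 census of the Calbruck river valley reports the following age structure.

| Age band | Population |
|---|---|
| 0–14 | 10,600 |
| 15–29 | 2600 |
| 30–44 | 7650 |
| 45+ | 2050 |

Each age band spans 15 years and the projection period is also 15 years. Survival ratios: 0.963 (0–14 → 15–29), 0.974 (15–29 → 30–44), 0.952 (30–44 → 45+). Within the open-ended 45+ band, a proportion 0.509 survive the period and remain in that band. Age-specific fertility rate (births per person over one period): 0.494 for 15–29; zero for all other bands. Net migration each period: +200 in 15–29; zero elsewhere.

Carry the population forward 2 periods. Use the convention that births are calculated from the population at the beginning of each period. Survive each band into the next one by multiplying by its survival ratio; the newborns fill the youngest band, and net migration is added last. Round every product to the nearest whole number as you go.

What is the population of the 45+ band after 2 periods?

6648

— Period 1 —
Births: 2600 × 0.494 = 1284
15–29: 10600 × 0.963 = 10208
30–44: 2600 × 0.974 = 2532
45+: 7650 × 0.952 + 2050 × 0.509 = 7283 + 1043 = 8326
Net migration: 15–29 + 200 → 10408
Giving 1284 / 10408 / 2532 / 8326.
— Period 2 —
Births: 10408 × 0.494 = 5142
15–29: 1284 × 0.963 = 1236
30–44: 10408 × 0.974 = 10137
45+: 2532 × 0.952 + 8326 × 0.509 = 2410 + 4238 = 6648
Net migration: 15–29 + 200 → 1436
Giving 5142 / 1436 / 10137 / 6648.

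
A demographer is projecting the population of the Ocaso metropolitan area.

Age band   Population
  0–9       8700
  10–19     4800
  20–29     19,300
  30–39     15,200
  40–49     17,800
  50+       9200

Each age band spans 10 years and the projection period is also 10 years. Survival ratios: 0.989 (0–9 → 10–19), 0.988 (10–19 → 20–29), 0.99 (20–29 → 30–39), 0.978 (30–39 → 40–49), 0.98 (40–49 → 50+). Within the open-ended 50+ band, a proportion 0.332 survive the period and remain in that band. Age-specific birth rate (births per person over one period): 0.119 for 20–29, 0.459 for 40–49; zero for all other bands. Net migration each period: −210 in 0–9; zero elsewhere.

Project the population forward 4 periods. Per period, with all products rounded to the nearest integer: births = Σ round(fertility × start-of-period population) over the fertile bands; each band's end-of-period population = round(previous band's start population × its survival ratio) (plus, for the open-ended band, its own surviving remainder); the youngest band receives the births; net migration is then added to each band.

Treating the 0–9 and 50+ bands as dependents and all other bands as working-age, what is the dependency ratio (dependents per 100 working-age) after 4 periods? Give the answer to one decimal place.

46.5

Period 1.
Births: 19300 * 0.119 = 2297 ; 17800 * 0.459 = 8170 → 10467
10–19: 8700 * 0.989 = 8604
20–29: 4800 * 0.988 = 4742
30–39: 19300 * 0.99 = 19107
40–49: 15200 * 0.978 = 14866
50+: 17800 * 0.98 + 9200 * 0.332 = 17444 + 3054 = 20498
Net migration: 0–9 − 210 → 10257
Population now: 0–9=10257, 10–19=8604, 20–29=4742, 30–39=19107, 40–49=14866, 50+=20498
Period 2.
Births: 4742 * 0.119 = 564 ; 14866 * 0.459 = 6823 → 7387
10–19: 10257 * 0.989 = 10144
20–29: 8604 * 0.988 = 8501
30–39: 4742 * 0.99 = 4695
40–49: 19107 * 0.978 = 18687
50+: 14866 * 0.98 + 20498 * 0.332 = 14569 + 6805 = 21374
Net migration: 0–9 − 210 → 7177
Population now: 0–9=7177, 10–19=10144, 20–29=8501, 30–39=4695, 40–49=18687, 50+=21374
Period 3.
Births: 8501 * 0.119 = 1012 ; 18687 * 0.459 = 8577 → 9589
10–19: 7177 * 0.989 = 7098
20–29: 10144 * 0.988 = 10022
30–39: 8501 * 0.99 = 8416
40–49: 4695 * 0.978 = 4592
50+: 18687 * 0.98 + 21374 * 0.332 = 18313 + 7096 = 25409
Net migration: 0–9 − 210 → 9379
Population now: 0–9=9379, 10–19=7098, 20–29=10022, 30–39=8416, 40–49=4592, 50+=25409
Period 4.
Births: 10022 * 0.119 = 1193 ; 4592 * 0.459 = 2108 → 3301
10–19: 9379 * 0.989 = 9276
20–29: 7098 * 0.988 = 7013
30–39: 10022 * 0.99 = 9922
40–49: 8416 * 0.978 = 8231
50+: 4592 * 0.98 + 25409 * 0.332 = 4500 + 8436 = 12936
Net migration: 0–9 − 210 → 3091
Population now: 0–9=3091, 10–19=9276, 20–29=7013, 30–39=9922, 40–49=8231, 50+=12936
Dependents (band 0–9 + band 50+) = 3091 + 12936 = 16027; working-age = 34442; ratio = 16027/34442 × 100 = 46.5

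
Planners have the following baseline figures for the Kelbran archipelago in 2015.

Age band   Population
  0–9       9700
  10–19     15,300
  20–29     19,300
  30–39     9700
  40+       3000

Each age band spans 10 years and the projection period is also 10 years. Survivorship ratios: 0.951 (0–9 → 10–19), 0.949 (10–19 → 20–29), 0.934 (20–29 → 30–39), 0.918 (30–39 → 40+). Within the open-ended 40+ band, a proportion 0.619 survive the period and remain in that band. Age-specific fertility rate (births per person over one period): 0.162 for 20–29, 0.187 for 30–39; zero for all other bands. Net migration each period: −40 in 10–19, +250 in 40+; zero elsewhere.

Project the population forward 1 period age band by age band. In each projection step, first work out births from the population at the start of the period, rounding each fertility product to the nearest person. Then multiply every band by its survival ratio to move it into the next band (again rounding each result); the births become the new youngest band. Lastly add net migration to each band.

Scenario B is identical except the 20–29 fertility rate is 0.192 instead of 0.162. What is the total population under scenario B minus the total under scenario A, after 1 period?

579

Numbering the bands 1..5 from youngest to oldest:
After projecting period 1:
Births: 19300 × 0.162 = 3127 ; 9700 × 0.187 = 1814 → total 4941
Band 2: 9700 × 0.951 = 9225
Band 3: 15300 × 0.949 = 14520
Band 4: 19300 × 0.934 = 18026
Band 5: 9700 × 0.918 + 3000 × 0.619 = 8905 + 1857 = 10762
Net migration: Band 2 − 40 → 9185; Band 5 + 250 → 11012
Population now: 0–9=4941, 10–19=9185, 20–29=14520, 30–39=18026, 40+=11012
Scenario A total after 1 period: 57684
Scenario B projection —
After projecting period 1:
Births: 19300 × 0.192 = 3706 ; 9700 × 0.187 = 1814 → total 5520
Band 2: 9700 × 0.951 = 9225
Band 3: 15300 × 0.949 = 14520
Band 4: 19300 × 0.934 = 18026
Band 5: 9700 × 0.918 + 3000 × 0.619 = 8905 + 1857 = 10762
Net migration: Band 2 − 40 → 9185; Band 5 + 250 → 11012
Population now: 0–9=5520, 10–19=9185, 20–29=14520, 30–39=18026, 40+=11012
Scenario B total after 1 period: 58263
Difference B − A = 58263 − 57684 = 579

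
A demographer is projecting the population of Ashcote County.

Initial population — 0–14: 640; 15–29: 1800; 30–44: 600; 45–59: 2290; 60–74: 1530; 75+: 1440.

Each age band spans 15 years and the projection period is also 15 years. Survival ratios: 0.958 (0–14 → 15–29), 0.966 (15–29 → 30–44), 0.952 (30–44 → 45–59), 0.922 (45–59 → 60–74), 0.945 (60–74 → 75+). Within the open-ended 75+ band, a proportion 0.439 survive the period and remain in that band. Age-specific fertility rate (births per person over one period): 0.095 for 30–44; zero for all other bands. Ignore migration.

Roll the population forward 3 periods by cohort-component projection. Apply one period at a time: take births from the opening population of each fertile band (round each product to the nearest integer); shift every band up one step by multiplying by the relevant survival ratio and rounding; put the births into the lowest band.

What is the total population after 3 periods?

Period 1.
Births: 600 * 0.095 = 57
15–29: 640 * 0.958 = 613
30–44: 1800 * 0.966 = 1739
45–59: 600 * 0.952 = 571
60–74: 2290 * 0.922 = 2111
75+: 1530 * 0.945 + 1440 * 0.439 = 1446 + 632 = 2078
Giving 57 / 613 / 1739 / 571 / 2111 / 2078.
Period 2.
Births: 1739 * 0.095 = 165
15–29: 57 * 0.958 = 55
30–44: 613 * 0.966 = 592
45–59: 1739 * 0.952 = 1656
60–74: 571 * 0.922 = 526
75+: 2111 * 0.945 + 2078 * 0.439 = 1995 + 912 = 2907
Giving 165 / 55 / 592 / 1656 / 526 / 2907.
Period 3.
Births: 592 * 0.095 = 56
15–29: 165 * 0.958 = 158
30–44: 55 * 0.966 = 53
45–59: 592 * 0.952 = 564
60–74: 1656 * 0.922 = 1527
75+: 526 * 0.945 + 2907 * 0.439 = 497 + 1276 = 1773
Giving 56 / 158 / 53 / 564 / 1527 / 1773.
Total after period 3: 56 + 158 + 53 + 564 + 1527 + 1773 = 4131

4131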